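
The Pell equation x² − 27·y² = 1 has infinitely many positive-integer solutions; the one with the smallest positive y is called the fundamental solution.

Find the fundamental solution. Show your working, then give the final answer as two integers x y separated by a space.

26 5

[5; 5,10] for √27; ℓ=2 ⇒ convergent index 1
step 0: (5, 1)  from 5·(1,0) + (0,1)
step 1: (26, 5)  from 5·(5,1) + (1,0)
(x₁, y₁) = (26, 5);  26² − 27·5² = 1 ✓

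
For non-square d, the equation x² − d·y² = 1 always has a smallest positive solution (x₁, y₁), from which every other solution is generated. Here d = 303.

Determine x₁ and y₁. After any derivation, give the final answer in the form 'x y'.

√303 → a₀=17, period (2,2,5,2,2,34); ℓ=6 even so k=5
step 0: (17, 1)  from 17·(1,0) + (0,1)
step 1: (35, 2)  from 2·(17,1) + (1,0)
step 2: (87, 5)  from 2·(35,2) + (17,1)
…
step 4: (1027, 59)  from 2·(470,27) + (87,5)
step 5: (2524, 145)  from 2·(1027,59) + (470,27)
(x₁, y₁) = (2524, 145);  2524² − 303·145² = 1 ✓

2524 145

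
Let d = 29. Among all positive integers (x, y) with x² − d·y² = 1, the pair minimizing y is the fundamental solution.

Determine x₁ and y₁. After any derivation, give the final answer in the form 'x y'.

9801 1820

√29 → a₀=5, period (2,1,1,2,10); ℓ=5 odd so k=9
i=0: a=5 ⇒ p=5, q=1
…
i=3: a=1 ⇒ p=27, q=5
i=4: a=2 ⇒ p=70, q=13
…
i=6: a=2 ⇒ p=1524, q=283
…
i=8: a=1 ⇒ p=3775, q=701
i=9: a=2 ⇒ p=9801, q=1820
(x₁, y₁) = (9801, 1820);  9801² − 29·1820² = 1 ✓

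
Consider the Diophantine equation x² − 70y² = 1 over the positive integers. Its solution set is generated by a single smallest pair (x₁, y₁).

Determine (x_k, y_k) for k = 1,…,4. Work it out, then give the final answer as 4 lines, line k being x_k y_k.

251 30
126001 15060
63252251 7560090
31752504001 3795150120

√70 → a₀=8, period (2,1,2,1,2,16); ℓ=6 even so k=5
k=0  a_k=8  p_k/q_k = 8/1
…
k=2  a_k=1  p_k/q_k = 25/3
k=3  a_k=2  p_k/q_k = 67/8
k=4  a_k=1  p_k/q_k = 92/11
k=5  a_k=2  p_k/q_k = 251/30
(x₁, y₁) = (251, 30);  251² − 70·30² = 1 ✓
k=2:  x_2 = 251·251+70·30·30 = 126001,  y_2 = 251·30+30·251 = 15060
k=3:  x_3 = 251·126001+70·30·15060 = 63252251,  y_3 = 251·15060+30·126001 = 7560090
k=4:  x_4 = 251·63252251+70·30·7560090 = 31752504001,  y_4 = 251·7560090+30·63252251 = 3795150120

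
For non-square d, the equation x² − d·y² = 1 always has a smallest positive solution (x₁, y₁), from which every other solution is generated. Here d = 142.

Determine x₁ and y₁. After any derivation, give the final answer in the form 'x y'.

d=142: √d = [11; 1,10,1,22] (ℓ=4, even), read p_3/q_3
i=0: a=11 ⇒ p=11, q=1
…
i=2: a=10 ⇒ p=131, q=11
i=3: a=1 ⇒ p=143, q=12
fundamental: x₁=143, y₁=12  (since 20449 − 142·144 = 1)

143 12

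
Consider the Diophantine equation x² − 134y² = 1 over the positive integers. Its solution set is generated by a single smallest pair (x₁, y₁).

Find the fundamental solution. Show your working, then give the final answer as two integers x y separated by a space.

d=134: √d = [11; 1,1,2,1,3,…,1,1,22] (ℓ=14, even), read p_13/q_13
k=0  a_k=11  p_k/q_k = 11/1
…
k=2  a_k=1  p_k/q_k = 23/2
k=3  a_k=2  p_k/q_k = 58/5
k=4  a_k=1  p_k/q_k = 81/7
k=5  a_k=3  p_k/q_k = 301/26
…
k=7  a_k=10  p_k/q_k = 4121/356
k=8  a_k=1  p_k/q_k = 4503/389
k=9  a_k=3  p_k/q_k = 17630/1523
…
k=11  a_k=2  p_k/q_k = 61896/5347
k=12  a_k=1  p_k/q_k = 84029/7259
k=13  a_k=1  p_k/q_k = 145925/12606
(x₁, y₁) = (145925, 12606);  145925² − 134·12606² = 1 ✓

145925 12606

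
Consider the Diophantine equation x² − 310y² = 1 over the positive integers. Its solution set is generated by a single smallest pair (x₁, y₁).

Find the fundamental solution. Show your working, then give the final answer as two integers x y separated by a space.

√310 → a₀=17, period (1,1,1,1,5,…,1,1,34); ℓ=16 even so k=15
step 0: (17, 1)  from 17·(1,0) + (0,1)
step 1: (18, 1)  from 1·(17,1) + (1,0)
…
step 4: (88, 5)  from 1·(53,3) + (35,2)
step 5: (493, 28)  from 5·(88,5) + (53,3)
step 6: (1567, 89)  from 3·(493,28) + (88,5)
…
step 14: (515017, 29251)  from 1·(333702,18953) + (181315,10298)
step 15: (848719, 48204)  from 1·(515017,29251) + (333702,18953)
(x₁, y₁) = (848719, 48204);  848719² − 310·48204² = 1 ✓

848719 48204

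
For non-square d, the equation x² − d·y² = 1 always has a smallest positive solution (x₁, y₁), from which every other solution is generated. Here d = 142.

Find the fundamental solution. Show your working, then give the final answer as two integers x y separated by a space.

143 12

[11; 1,10,1,22] for √142; ℓ=4 ⇒ convergent index 3
a_0=11:  p_0=11·1+0=11,  q_0=11·0+1=1
…
a_2=10:  p_2=10·12+11=131,  q_2=10·1+1=11
a_3=1:  p_3=1·131+12=143,  q_3=1·11+1=12
(x₁, y₁) = (143, 12);  143² − 142·12² = 1 ✓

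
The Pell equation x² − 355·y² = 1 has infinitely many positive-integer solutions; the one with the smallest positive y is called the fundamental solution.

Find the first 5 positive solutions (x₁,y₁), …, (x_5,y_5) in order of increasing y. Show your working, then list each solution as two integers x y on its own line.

d=355: √d = [18; 1,5,3,3,1,6,1,3,3,5,1,36] (ℓ=12, even), read p_11/q_11
k=0  a_k=18  p_k/q_k = 18/1
…
k=3  a_k=3  p_k/q_k = 358/19
…
k=5  a_k=1  p_k/q_k = 1545/82
k=6  a_k=6  p_k/q_k = 10457/555
…
k=8  a_k=3  p_k/q_k = 46463/2466
k=9  a_k=3  p_k/q_k = 151391/8035
k=10  a_k=5  p_k/q_k = 803418/42641
k=11  a_k=1  p_k/q_k = 954809/50676
(x₁, y₁) = (954809, 50676);  954809² − 355·50676² = 1 ✓
n=2: (954809,50676)∘(954809,50676) = (954809·954809+355·50676·50676, 954809·50676+50676·954809) = (1823320452961,96771801768)
n=3: (1823320452961,96771801768)∘(954809,50676) = (954809·1823320452961+355·50676·96771801768, 954809·96771801768+50676·1823320452961) = (3481845556741524089,184797174548553948)
n=4: (3481845556741524089,184797174548553948)∘(954809,50676) = (954809·3481845556741524089+355·50676·184797174548553948, 954809·184797174548553948+50676·3481845556741524089) = (6648994948371812427335041,352892010866963721270096)
n=5: (6648994948371812427335041,352892010866963721270096)∘(954809,50676) = (954809·6648994948371812427335041+355·50676·352892010866963721270096, 954809·352892010866963721270096+50676·6648994948371812427335041) = (12697040435316401858305944800249,673888936007564730309809629380)

954809 50676
1823320452961 96771801768
3481845556741524089 184797174548553948
6648994948371812427335041 352892010866963721270096
12697040435316401858305944800249 673888936007564730309809629380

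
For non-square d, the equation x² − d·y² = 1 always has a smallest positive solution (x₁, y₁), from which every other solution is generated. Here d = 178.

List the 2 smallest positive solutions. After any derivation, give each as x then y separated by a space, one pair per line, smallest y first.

1601 120
5126401 384240

[13; 2,1,12,1,2,26] for √178; ℓ=6 ⇒ convergent index 5
step 0: (13, 1)  from 13·(1,0) + (0,1)
step 1: (27, 2)  from 2·(13,1) + (1,0)
step 2: (40, 3)  from 1·(27,2) + (13,1)
step 3: (507, 38)  from 12·(40,3) + (27,2)
step 4: (547, 41)  from 1·(507,38) + (40,3)
step 5: (1601, 120)  from 2·(547,41) + (507,38)
(x₁, y₁) = (1601, 120);  1601² − 178·120² = 1 ✓
(x_2, y_2) = (1601·1601 + 178·120·120, 1601·120 + 120·1601) = (5126401, 384240)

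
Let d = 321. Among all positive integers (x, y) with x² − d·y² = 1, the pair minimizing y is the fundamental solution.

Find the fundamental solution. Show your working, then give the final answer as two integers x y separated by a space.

215 12

√321 → a₀=17, period (1,10,1,34); ℓ=4 even so k=3
a_0=17:  p_0=17·1+0=17,  q_0=17·0+1=1
…
a_2=10:  p_2=10·18+17=197,  q_2=10·1+1=11
a_3=1:  p_3=1·197+18=215,  q_3=1·11+1=12
→ (215, 12).  Check: 215²=46225, 321·12²=46224, difference 1.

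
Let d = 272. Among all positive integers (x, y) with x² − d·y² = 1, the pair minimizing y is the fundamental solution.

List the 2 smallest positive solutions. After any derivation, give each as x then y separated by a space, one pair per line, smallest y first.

√272 → a₀=16, period (2,32); ℓ=2 even so k=1
k=0  a_k=16  p_k/q_k = 16/1
k=1  a_k=2  p_k/q_k = 33/2
→ (33, 2).  Check: 33²=1089, 272·2²=1088, difference 1.
(x_2, y_2) = (33·33 + 272·2·2, 33·2 + 2·33) = (2177, 132)

33 2
2177 132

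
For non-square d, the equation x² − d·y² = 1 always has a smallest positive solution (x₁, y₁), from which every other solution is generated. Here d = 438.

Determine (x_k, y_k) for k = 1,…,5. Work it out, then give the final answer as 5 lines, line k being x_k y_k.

√438 = [20; 1,12,1,40, …], period ℓ=4 (even) → k=3
step 0: (20, 1)  from 20·(1,0) + (0,1)
step 1: (21, 1)  from 1·(20,1) + (1,0)
step 2: (272, 13)  from 12·(21,1) + (20,1)
step 3: (293, 14)  from 1·(272,13) + (21,1)
→ (293, 14).  Check: 293²=85849, 438·14²=85848, difference 1.
(293+14√438)^2 = 171697 + 8204√438
(293+14√438)^3 = 100614149 + 4807530√438
(293+14√438)^4 = 58959719617 + 2817204376√438
(293+14√438)^5 = 34550295081413 + 1650876956806√438

293 14
171697 8204
100614149 4807530
58959719617 2817204376
34550295081413 1650876956806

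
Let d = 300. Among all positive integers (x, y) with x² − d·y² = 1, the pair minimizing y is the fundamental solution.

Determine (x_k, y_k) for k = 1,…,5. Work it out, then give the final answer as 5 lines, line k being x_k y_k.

1351 78
3650401 210756
9863382151 569462634
26650854921601 1538687826312
72010600134783751 4157533937232390

[17; 3,8,3,34] for √300; ℓ=4 ⇒ convergent index 3
k=0  a_k=17  p_k/q_k = 17/1
…
k=2  a_k=8  p_k/q_k = 433/25
k=3  a_k=3  p_k/q_k = 1351/78
fundamental: x₁=1351, y₁=78  (since 1825201 − 300·6084 = 1)
n=2: (1351,78)∘(1351,78) = (1351·1351+300·78·78, 1351·78+78·1351) = (3650401,210756)
n=3: (3650401,210756)∘(1351,78) = (1351·3650401+300·78·210756, 1351·210756+78·3650401) = (9863382151,569462634)
n=4: (9863382151,569462634)∘(1351,78) = (1351·9863382151+300·78·569462634, 1351·569462634+78·9863382151) = (26650854921601,1538687826312)
n=5: (26650854921601,1538687826312)∘(1351,78) = (1351·26650854921601+300·78·1538687826312, 1351·1538687826312+78·26650854921601) = (72010600134783751,4157533937232390)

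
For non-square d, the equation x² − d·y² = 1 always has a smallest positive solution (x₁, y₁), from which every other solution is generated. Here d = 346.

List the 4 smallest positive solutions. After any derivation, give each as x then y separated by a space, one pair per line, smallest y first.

d=346: √d = [18; 1,1,1,1,36] (ℓ=5, odd), read p_9/q_9
i=0: a=18 ⇒ p=18, q=1
i=1: a=1 ⇒ p=19, q=1
…
i=3: a=1 ⇒ p=56, q=3
i=4: a=1 ⇒ p=93, q=5
i=5: a=36 ⇒ p=3404, q=183
…
i=8: a=1 ⇒ p=10398, q=559
i=9: a=1 ⇒ p=17299, q=930
(x₁, y₁) = (17299, 930);  17299² − 346·930² = 1 ✓
(17299+930√346)^2 = 598510801 + 32176140√346
(17299+930√346)^3 = 20707276675699 + 1113230090790√346
(17299+930√346)^4 = 716430357827323201 + 38515534648976280√346

17299 930
598510801 32176140
20707276675699 1113230090790
716430357827323201 38515534648976280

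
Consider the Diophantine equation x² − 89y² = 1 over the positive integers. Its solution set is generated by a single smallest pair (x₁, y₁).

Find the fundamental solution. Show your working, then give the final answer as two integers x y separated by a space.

500001 53000

[9; 2,3,3,2,18] for √89; ℓ=5 ⇒ convergent index 9
i=0: a=9 ⇒ p=9, q=1
…
i=3: a=3 ⇒ p=217, q=23
…
i=5: a=18 ⇒ p=9217, q=977
i=6: a=2 ⇒ p=18934, q=2007
i=7: a=3 ⇒ p=66019, q=6998
i=8: a=3 ⇒ p=216991, q=23001
i=9: a=2 ⇒ p=500001, q=53000
(x₁, y₁) = (500001, 53000);  500001² − 89·53000² = 1 ✓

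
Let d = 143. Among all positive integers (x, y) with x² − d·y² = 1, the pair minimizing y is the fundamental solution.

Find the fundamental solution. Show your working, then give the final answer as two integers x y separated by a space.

12 1

√143 → a₀=11, period (1,22); ℓ=2 even so k=1
k=0  a_k=11  p_k/q_k = 11/1
k=1  a_k=1  p_k/q_k = 12/1
(x₁, y₁) = (12, 1);  12² − 143·1² = 1 ✓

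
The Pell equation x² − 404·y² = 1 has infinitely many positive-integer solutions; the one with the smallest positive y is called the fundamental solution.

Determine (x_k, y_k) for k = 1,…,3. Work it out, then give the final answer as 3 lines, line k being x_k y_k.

√404 = [20; 10,40, …], period ℓ=2 (even) → k=1
k=0  a_k=20  p_k/q_k = 20/1
k=1  a_k=10  p_k/q_k = 201/10
(x₁, y₁) = (201, 10);  201² − 404·10² = 1 ✓
(x_2, y_2) = (201·201 + 404·10·10, 201·10 + 10·201) = (80801, 4020)
(x_3, y_3) = (201·80801 + 404·10·4020, 201·4020 + 10·80801) = (32481801, 1616030)

201 10
80801 4020
32481801 1616030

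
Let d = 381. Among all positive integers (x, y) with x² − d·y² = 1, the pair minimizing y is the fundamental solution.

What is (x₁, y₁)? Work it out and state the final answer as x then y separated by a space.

1015 52

√381 → a₀=19, period (1,1,12,1,1,38); ℓ=6 even so k=5
i=0: a=19 ⇒ p=19, q=1
…
i=4: a=1 ⇒ p=527, q=27
i=5: a=1 ⇒ p=1015, q=52
(x₁, y₁) = (1015, 52);  1015² − 381·52² = 1 ✓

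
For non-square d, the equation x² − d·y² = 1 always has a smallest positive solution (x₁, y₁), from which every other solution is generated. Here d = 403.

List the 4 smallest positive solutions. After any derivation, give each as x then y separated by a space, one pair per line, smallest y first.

√403 = [20; 13,2,1,3,1,3,1,2,13,40, …], period ℓ=10 (even) → k=9
step 0: (20, 1)  from 20·(1,0) + (0,1)
step 1: (261, 13)  from 13·(20,1) + (1,0)
step 2: (542, 27)  from 2·(261,13) + (20,1)
step 3: (803, 40)  from 1·(542,27) + (261,13)
step 4: (2951, 147)  from 3·(803,40) + (542,27)
step 5: (3754, 187)  from 1·(2951,147) + (803,40)
step 6: (14213, 708)  from 3·(3754,187) + (2951,147)
step 7: (17967, 895)  from 1·(14213,708) + (3754,187)
step 8: (50147, 2498)  from 2·(17967,895) + (14213,708)
step 9: (669878, 33369)  from 13·(50147,2498) + (17967,895)
(x₁, y₁) = (669878, 33369);  669878² − 403·33369² = 1 ✓
k=2:  x_2 = 669878·669878+403·33369·33369 = 897473069767,  y_2 = 669878·33369+33369·669878 = 44706317964
k=3:  x_3 = 669878·897473069767+403·33369·44706317964 = 1202394930058086974,  y_3 = 669878·44706317964+33369·897473069767 = 59895557730143415
k=4:  x_4 = 669878·1202394930058086974+403·33369·59895557730143415 = 1610915821914004898868577,  y_4 = 669878·59895557730143415+33369·1202394930058086974 = 80245432842261314788776

669878 33369
897473069767 44706317964
1202394930058086974 59895557730143415
1610915821914004898868577 80245432842261314788776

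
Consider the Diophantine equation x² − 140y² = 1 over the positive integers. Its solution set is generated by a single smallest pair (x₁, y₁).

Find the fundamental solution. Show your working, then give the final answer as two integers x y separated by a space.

71 6

√140 → a₀=11, period (1,4,1,22); ℓ=4 even so k=3
step 0: (11, 1)  from 11·(1,0) + (0,1)
step 1: (12, 1)  from 1·(11,1) + (1,0)
step 2: (59, 5)  from 4·(12,1) + (11,1)
step 3: (71, 6)  from 1·(59,5) + (12,1)
(x₁, y₁) = (71, 6);  71² − 140·6² = 1 ✓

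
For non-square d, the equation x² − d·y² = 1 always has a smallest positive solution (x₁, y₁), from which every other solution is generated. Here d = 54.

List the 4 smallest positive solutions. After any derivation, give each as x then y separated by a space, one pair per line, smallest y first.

485 66
470449 64020
456335045 62099334
442644523201 60236289960

[7; 2,1,6,1,2,14] for √54; ℓ=6 ⇒ convergent index 5
a_0=7:  p_0=7·1+0=7,  q_0=7·0+1=1
…
a_3=6:  p_3=6·22+15=147,  q_3=6·3+2=20
a_4=1:  p_4=1·147+22=169,  q_4=1·20+3=23
a_5=2:  p_5=2·169+147=485,  q_5=2·23+20=66
→ (485, 66).  Check: 485²=235225, 54·66²=235224, difference 1.
n=2: (485,66)∘(485,66) = (485·485+54·66·66, 485·66+66·485) = (470449,64020)
n=3: (470449,64020)∘(485,66) = (485·470449+54·66·64020, 485·64020+66·470449) = (456335045,62099334)
n=4: (456335045,62099334)∘(485,66) = (485·456335045+54·66·62099334, 485·62099334+66·456335045) = (442644523201,60236289960)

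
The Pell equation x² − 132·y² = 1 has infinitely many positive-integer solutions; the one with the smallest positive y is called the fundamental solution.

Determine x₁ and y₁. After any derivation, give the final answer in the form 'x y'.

23 2

√132 → a₀=11, period (2,22); ℓ=2 even so k=1
a_0=11:  p_0=11·1+0=11,  q_0=11·0+1=1
a_1=2:  p_1=2·11+1=23,  q_1=2·1+0=2
fundamental: x₁=23, y₁=2  (since 529 − 132·4 = 1)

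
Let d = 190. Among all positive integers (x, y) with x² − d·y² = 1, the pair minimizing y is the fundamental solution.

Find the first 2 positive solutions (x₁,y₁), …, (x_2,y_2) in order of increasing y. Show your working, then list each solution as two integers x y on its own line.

52021 3774
5412368881 392654508

√190 → a₀=13, period (1,3,1,1,1,…,3,1,26); ℓ=14 even so k=13
i=0: a=13 ⇒ p=13, q=1
i=1: a=1 ⇒ p=14, q=1
…
i=4: a=1 ⇒ p=124, q=9
i=5: a=1 ⇒ p=193, q=14
…
i=7: a=2 ⇒ p=1213, q=88
i=8: a=2 ⇒ p=2936, q=213
i=9: a=1 ⇒ p=4149, q=301
i=10: a=1 ⇒ p=7085, q=514
…
i=12: a=3 ⇒ p=40787, q=2959
i=13: a=1 ⇒ p=52021, q=3774
(x₁, y₁) = (52021, 3774);  52021² − 190·3774² = 1 ✓
(x_2, y_2) = (52021·52021 + 190·3774·3774, 52021·3774 + 3774·52021) = (5412368881, 392654508)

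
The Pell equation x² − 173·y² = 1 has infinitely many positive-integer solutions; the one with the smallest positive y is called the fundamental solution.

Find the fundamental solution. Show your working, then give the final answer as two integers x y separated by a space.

[13; 6,1,1,6,26] for √173; ℓ=5 ⇒ convergent index 9
step 0: (13, 1)  from 13·(1,0) + (0,1)
step 1: (79, 6)  from 6·(13,1) + (1,0)
…
step 8: (382343, 29069)  from 1·(205791,15646) + (176552,13423)
step 9: (2499849, 190060)  from 6·(382343,29069) + (205791,15646)
fundamental: x₁=2499849, y₁=190060  (since 6249245022801 − 173·36122803600 = 1)

2499849 190060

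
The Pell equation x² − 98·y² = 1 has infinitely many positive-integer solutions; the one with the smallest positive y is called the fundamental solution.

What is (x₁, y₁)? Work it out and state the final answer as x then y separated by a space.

[9; 1,8,1,18] for √98; ℓ=4 ⇒ convergent index 3
i=0: a=9 ⇒ p=9, q=1
…
i=2: a=8 ⇒ p=89, q=9
i=3: a=1 ⇒ p=99, q=10
fundamental: x₁=99, y₁=10  (since 9801 − 98·100 = 1)

99 10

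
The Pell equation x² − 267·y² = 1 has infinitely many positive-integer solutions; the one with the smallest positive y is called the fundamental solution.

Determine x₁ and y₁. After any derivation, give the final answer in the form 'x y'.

[16; 2,1,15,1,2,32] for √267; ℓ=6 ⇒ convergent index 5
i=0: a=16 ⇒ p=16, q=1
i=1: a=2 ⇒ p=33, q=2
…
i=3: a=15 ⇒ p=768, q=47
i=4: a=1 ⇒ p=817, q=50
i=5: a=2 ⇒ p=2402, q=147
fundamental: x₁=2402, y₁=147  (since 5769604 − 267·21609 = 1)

2402 147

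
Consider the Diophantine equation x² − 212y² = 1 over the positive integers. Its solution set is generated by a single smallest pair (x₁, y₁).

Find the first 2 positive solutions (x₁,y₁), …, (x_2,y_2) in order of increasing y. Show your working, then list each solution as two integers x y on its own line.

66249 4550
8777860001 602865900

[14; 1,1,3,1,1,…,1,1,28] for √212; ℓ=14 ⇒ convergent index 13
k=0  a_k=14  p_k/q_k = 14/1
k=1  a_k=1  p_k/q_k = 15/1
…
k=5  a_k=1  p_k/q_k = 233/16
k=6  a_k=1  p_k/q_k = 364/25
k=7  a_k=6  p_k/q_k = 2417/166
k=8  a_k=1  p_k/q_k = 2781/191
…
k=11  a_k=3  p_k/q_k = 29135/2001
k=12  a_k=1  p_k/q_k = 37114/2549
k=13  a_k=1  p_k/q_k = 66249/4550
(x₁, y₁) = (66249, 4550);  66249² − 212·4550² = 1 ✓
k=2:  x_2 = 66249·66249+212·4550·4550 = 8777860001,  y_2 = 66249·4550+4550·66249 = 602865900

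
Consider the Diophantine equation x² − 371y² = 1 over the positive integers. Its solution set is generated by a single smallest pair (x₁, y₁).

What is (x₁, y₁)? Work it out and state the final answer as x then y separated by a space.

1695 88

√371 → a₀=19, period (3,1,4,1,3,38); ℓ=6 even so k=5
a_0=19:  p_0=19·1+0=19,  q_0=19·0+1=1
a_1=3:  p_1=3·19+1=58,  q_1=3·1+0=3
…
a_3=4:  p_3=4·77+58=366,  q_3=4·4+3=19
a_4=1:  p_4=1·366+77=443,  q_4=1·19+4=23
a_5=3:  p_5=3·443+366=1695,  q_5=3·23+19=88
fundamental: x₁=1695, y₁=88  (since 2873025 − 371·7744 = 1)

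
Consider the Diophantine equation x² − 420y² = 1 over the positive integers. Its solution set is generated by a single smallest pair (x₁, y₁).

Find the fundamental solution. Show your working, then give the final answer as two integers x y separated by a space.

41 2

√420 → a₀=20, period (2,40); ℓ=2 even so k=1
i=0: a=20 ⇒ p=20, q=1
i=1: a=2 ⇒ p=41, q=2
→ (41, 2).  Check: 41²=1681, 420·2²=1680, difference 1.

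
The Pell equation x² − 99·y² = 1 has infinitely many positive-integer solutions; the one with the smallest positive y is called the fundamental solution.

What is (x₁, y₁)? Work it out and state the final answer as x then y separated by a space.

10 1

√99 → a₀=9, period (1,18); ℓ=2 even so k=1
a_0=9:  p_0=9·1+0=9,  q_0=9·0+1=1
a_1=1:  p_1=1·9+1=10,  q_1=1·1+0=1
(x₁, y₁) = (10, 1);  10² − 99·1² = 1 ✓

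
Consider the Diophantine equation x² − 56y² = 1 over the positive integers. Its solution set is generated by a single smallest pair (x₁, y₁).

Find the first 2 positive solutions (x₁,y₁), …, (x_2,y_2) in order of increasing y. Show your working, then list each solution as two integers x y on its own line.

15 2
449 60

d=56: √d = [7; 2,14] (ℓ=2, even), read p_1/q_1
k=0  a_k=7  p_k/q_k = 7/1
k=1  a_k=2  p_k/q_k = 15/2
→ (15, 2).  Check: 15²=225, 56·2²=224, difference 1.
(x_2, y_2) = (15·15 + 56·2·2, 15·2 + 2·15) = (449, 60)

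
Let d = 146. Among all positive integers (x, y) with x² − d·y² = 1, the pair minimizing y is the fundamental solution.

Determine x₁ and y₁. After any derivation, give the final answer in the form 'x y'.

145 12

√146 = [12; 12,24, …], period ℓ=2 (even) → k=1
a_0=12:  p_0=12·1+0=12,  q_0=12·0+1=1
a_1=12:  p_1=12·12+1=145,  q_1=12·1+0=12
→ (145, 12).  Check: 145²=21025, 146·12²=21024, difference 1.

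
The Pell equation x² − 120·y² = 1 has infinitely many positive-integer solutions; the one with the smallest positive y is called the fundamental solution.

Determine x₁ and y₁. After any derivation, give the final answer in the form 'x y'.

11 1

[10; 1,20] for √120; ℓ=2 ⇒ convergent index 1
step 0: (10, 1)  from 10·(1,0) + (0,1)
step 1: (11, 1)  from 1·(10,1) + (1,0)
(x₁, y₁) = (11, 1);  11² − 120·1² = 1 ✓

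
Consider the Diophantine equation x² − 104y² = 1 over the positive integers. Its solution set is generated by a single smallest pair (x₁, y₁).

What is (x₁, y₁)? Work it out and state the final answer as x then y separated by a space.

√104 = [10; 5,20, …], period ℓ=2 (even) → k=1
step 0: (10, 1)  from 10·(1,0) + (0,1)
step 1: (51, 5)  from 5·(10,1) + (1,0)
fundamental: x₁=51, y₁=5  (since 2601 − 104·25 = 1)

51 5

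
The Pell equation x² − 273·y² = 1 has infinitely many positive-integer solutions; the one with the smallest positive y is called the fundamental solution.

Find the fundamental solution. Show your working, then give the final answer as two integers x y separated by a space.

727 44

√273 → a₀=16, period (1,1,10,1,1,32); ℓ=6 even so k=5
a_0=16:  p_0=16·1+0=16,  q_0=16·0+1=1
…
a_2=1:  p_2=1·17+16=33,  q_2=1·1+1=2
a_3=10:  p_3=10·33+17=347,  q_3=10·2+1=21
a_4=1:  p_4=1·347+33=380,  q_4=1·21+2=23
a_5=1:  p_5=1·380+347=727,  q_5=1·23+21=44
→ (727, 44).  Check: 727²=528529, 273·44²=528528, difference 1.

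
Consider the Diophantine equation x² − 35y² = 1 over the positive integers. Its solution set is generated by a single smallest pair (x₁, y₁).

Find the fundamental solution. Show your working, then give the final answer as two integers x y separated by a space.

6 1

√35 → a₀=5, period (1,10); ℓ=2 even so k=1
step 0: (5, 1)  from 5·(1,0) + (0,1)
step 1: (6, 1)  from 1·(5,1) + (1,0)
(x₁, y₁) = (6, 1);  6² − 35·1² = 1 ✓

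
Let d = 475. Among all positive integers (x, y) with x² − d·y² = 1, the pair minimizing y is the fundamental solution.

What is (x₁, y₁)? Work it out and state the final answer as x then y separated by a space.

57799 2652

[21; 1,3,1,6,2,6,1,3,1,42] for √475; ℓ=10 ⇒ convergent index 9
i=0: a=21 ⇒ p=21, q=1
i=1: a=1 ⇒ p=22, q=1
i=2: a=3 ⇒ p=87, q=4
…
i=4: a=6 ⇒ p=741, q=34
…
i=6: a=6 ⇒ p=10287, q=472
…
i=8: a=3 ⇒ p=45921, q=2107
i=9: a=1 ⇒ p=57799, q=2652
→ (57799, 2652).  Check: 57799²=3340724401, 475·2652²=3340724400, difference 1.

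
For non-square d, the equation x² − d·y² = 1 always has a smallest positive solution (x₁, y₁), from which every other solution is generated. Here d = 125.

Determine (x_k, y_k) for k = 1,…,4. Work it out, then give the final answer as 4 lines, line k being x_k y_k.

930249 83204
1730726404001 154800875592
3220013013190122249 288006719437081612
5990827771012465337616001 535835925499096664087184

d=125: √d = [11; 5,1,1,5,22] (ℓ=5, odd), read p_9/q_9
i=0: a=11 ⇒ p=11, q=1
i=1: a=5 ⇒ p=56, q=5
i=2: a=1 ⇒ p=67, q=6
…
i=4: a=5 ⇒ p=682, q=61
…
i=6: a=5 ⇒ p=76317, q=6826
i=7: a=1 ⇒ p=91444, q=8179
i=8: a=1 ⇒ p=167761, q=15005
i=9: a=5 ⇒ p=930249, q=83204
(x₁, y₁) = (930249, 83204);  930249² − 125·83204² = 1 ✓
k=2:  x_2 = 930249·930249+125·83204·83204 = 1730726404001,  y_2 = 930249·83204+83204·930249 = 154800875592
k=3:  x_3 = 930249·1730726404001+125·83204·154800875592 = 3220013013190122249,  y_3 = 930249·154800875592+83204·1730726404001 = 288006719437081612
k=4:  x_4 = 930249·3220013013190122249+125·83204·288006719437081612 = 5990827771012465337616001,  y_4 = 930249·288006719437081612+83204·3220013013190122249 = 535835925499096664087184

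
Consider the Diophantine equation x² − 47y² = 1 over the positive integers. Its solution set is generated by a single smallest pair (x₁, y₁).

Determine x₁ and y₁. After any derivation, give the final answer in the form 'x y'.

√47 → a₀=6, period (1,5,1,12); ℓ=4 even so k=3
k=0  a_k=6  p_k/q_k = 6/1
…
k=2  a_k=5  p_k/q_k = 41/6
k=3  a_k=1  p_k/q_k = 48/7
fundamental: x₁=48, y₁=7  (since 2304 − 47·49 = 1)

48 7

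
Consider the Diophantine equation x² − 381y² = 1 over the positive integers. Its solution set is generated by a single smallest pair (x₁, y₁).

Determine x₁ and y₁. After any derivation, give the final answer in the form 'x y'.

d=381: √d = [19; 1,1,12,1,1,38] (ℓ=6, even), read p_5/q_5
a_0=19:  p_0=19·1+0=19,  q_0=19·0+1=1
…
a_2=1:  p_2=1·20+19=39,  q_2=1·1+1=2
a_3=12:  p_3=12·39+20=488,  q_3=12·2+1=25
a_4=1:  p_4=1·488+39=527,  q_4=1·25+2=27
a_5=1:  p_5=1·527+488=1015,  q_5=1·27+25=52
(x₁, y₁) = (1015, 52);  1015² − 381·52² = 1 ✓

1015 52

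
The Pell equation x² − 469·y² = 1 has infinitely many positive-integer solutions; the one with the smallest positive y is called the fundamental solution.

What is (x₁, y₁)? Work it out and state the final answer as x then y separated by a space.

137215 6336

√469 → a₀=21, period (1,1,1,10,6,10,1,1,1,42); ℓ=10 even so k=9
i=0: a=21 ⇒ p=21, q=1
i=1: a=1 ⇒ p=22, q=1
i=2: a=1 ⇒ p=43, q=2
…
i=5: a=6 ⇒ p=4223, q=195
i=6: a=10 ⇒ p=42923, q=1982
…
i=8: a=1 ⇒ p=90069, q=4159
i=9: a=1 ⇒ p=137215, q=6336
→ (137215, 6336).  Check: 137215²=18827956225, 469·6336²=18827956224, difference 1.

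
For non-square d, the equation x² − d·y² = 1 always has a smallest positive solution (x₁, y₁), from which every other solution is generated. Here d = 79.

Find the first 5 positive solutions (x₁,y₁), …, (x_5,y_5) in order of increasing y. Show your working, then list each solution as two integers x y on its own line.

d=79: √d = [8; 1,7,1,16] (ℓ=4, even), read p_3/q_3
i=0: a=8 ⇒ p=8, q=1
i=1: a=1 ⇒ p=9, q=1
i=2: a=7 ⇒ p=71, q=8
i=3: a=1 ⇒ p=80, q=9
→ (80, 9).  Check: 80²=6400, 79·9²=6399, difference 1.
k=2:  x_2 = 80·80+79·9·9 = 12799,  y_2 = 80·9+9·80 = 1440
k=3:  x_3 = 80·12799+79·9·1440 = 2047760,  y_3 = 80·1440+9·12799 = 230391
k=4:  x_4 = 80·2047760+79·9·230391 = 327628801,  y_4 = 80·230391+9·2047760 = 36861120
k=5:  x_5 = 80·327628801+79·9·36861120 = 52418560400,  y_5 = 80·36861120+9·327628801 = 5897548809

80 9
12799 1440
2047760 230391
327628801 36861120
52418560400 5897548809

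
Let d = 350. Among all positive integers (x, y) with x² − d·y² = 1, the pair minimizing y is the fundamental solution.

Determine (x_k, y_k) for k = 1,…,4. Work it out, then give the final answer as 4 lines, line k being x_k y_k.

449 24
403201 21552
362074049 19353672
325142092801 17379575904

d=350: √d = [18; 1,2,2,2,1,36] (ℓ=6, even), read p_5/q_5
k=0  a_k=18  p_k/q_k = 18/1
…
k=3  a_k=2  p_k/q_k = 131/7
k=4  a_k=2  p_k/q_k = 318/17
k=5  a_k=1  p_k/q_k = 449/24
(x₁, y₁) = (449, 24);  449² − 350·24² = 1 ✓
(449+24√350)^2 = 403201 + 21552√350
(449+24√350)^3 = 362074049 + 19353672√350
(449+24√350)^4 = 325142092801 + 17379575904√350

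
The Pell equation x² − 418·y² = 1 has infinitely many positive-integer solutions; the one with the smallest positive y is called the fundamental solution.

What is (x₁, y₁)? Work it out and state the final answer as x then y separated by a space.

33857 1656

√418 → a₀=20, period (2,4,20,4,2,40); ℓ=6 even so k=5
k=0  a_k=20  p_k/q_k = 20/1
…
k=2  a_k=4  p_k/q_k = 184/9
…
k=4  a_k=4  p_k/q_k = 15068/737
k=5  a_k=2  p_k/q_k = 33857/1656
→ (33857, 1656).  Check: 33857²=1146296449, 418·1656²=1146296448, difference 1.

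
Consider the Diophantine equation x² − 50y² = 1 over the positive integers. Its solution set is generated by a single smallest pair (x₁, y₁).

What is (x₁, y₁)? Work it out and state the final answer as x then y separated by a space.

√50 → a₀=7, period (14); ℓ=1 odd so k=1
k=0  a_k=7  p_k/q_k = 7/1
k=1  a_k=14  p_k/q_k = 99/14
→ (99, 14).  Check: 99²=9801, 50·14²=9800, difference 1.

99 14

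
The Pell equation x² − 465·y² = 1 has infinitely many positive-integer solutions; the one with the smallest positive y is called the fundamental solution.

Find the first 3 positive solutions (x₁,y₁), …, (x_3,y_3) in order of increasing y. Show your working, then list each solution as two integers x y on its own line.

15871 736
503777281 23362112
15990898437631 741560158368

√465 = [21; 1,1,3,2,2,2,3,1,1,42, …], period ℓ=10 (even) → k=9
k=0  a_k=21  p_k/q_k = 21/1
k=1  a_k=1  p_k/q_k = 22/1
…
k=3  a_k=3  p_k/q_k = 151/7
k=4  a_k=2  p_k/q_k = 345/16
k=5  a_k=2  p_k/q_k = 841/39
…
k=7  a_k=3  p_k/q_k = 6922/321
k=8  a_k=1  p_k/q_k = 8949/415
k=9  a_k=1  p_k/q_k = 15871/736
→ (15871, 736).  Check: 15871²=251888641, 465·736²=251888640, difference 1.
(x_2, y_2) = (15871·15871 + 465·736·736, 15871·736 + 736·15871) = (503777281, 23362112)
(x_3, y_3) = (15871·503777281 + 465·736·23362112, 15871·23362112 + 736·503777281) = (15990898437631, 741560158368)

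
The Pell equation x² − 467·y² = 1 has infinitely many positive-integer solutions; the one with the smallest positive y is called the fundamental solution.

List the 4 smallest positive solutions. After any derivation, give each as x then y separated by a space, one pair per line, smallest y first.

1625626 75225
5285319783751 244575431700
17183906517558380626 795176361465413175
55869210433019434807260001 2585318735566902940613400

√467 → a₀=21, period (1,1,1,1,3,…,1,1,42); ℓ=14 even so k=13
a_0=21:  p_0=21·1+0=21,  q_0=21·0+1=1
a_1=1:  p_1=1·21+1=22,  q_1=1·1+0=1
…
a_3=1:  p_3=1·43+22=65,  q_3=1·2+1=3
a_4=1:  p_4=1·65+43=108,  q_4=1·3+2=5
a_5=3:  p_5=3·108+65=389,  q_5=3·5+3=18
…
a_7=21:  p_7=21·1275+389=27164,  q_7=21·59+18=1257
…
a_9=3:  p_9=3·82767+27164=275465,  q_9=3·3830+1257=12747
a_10=1:  p_10=1·275465+82767=358232,  q_10=1·12747+3830=16577
…
a_12=1:  p_12=1·633697+358232=991929,  q_12=1·29324+16577=45901
a_13=1:  p_13=1·991929+633697=1625626,  q_13=1·45901+29324=75225
fundamental: x₁=1625626, y₁=75225  (since 2642659891876 − 467·5658800625 = 1)
k=2:  x_2 = 1625626·1625626+467·75225·75225 = 5285319783751,  y_2 = 1625626·75225+75225·1625626 = 244575431700
k=3:  x_3 = 1625626·5285319783751+467·75225·244575431700 = 17183906517558380626,  y_3 = 1625626·244575431700+75225·5285319783751 = 795176361465413175
k=4:  x_4 = 1625626·17183906517558380626+467·75225·795176361465413175 = 55869210433019434807260001,  y_4 = 1625626·795176361465413175+75225·17183906517558380626 = 2585318735566902940613400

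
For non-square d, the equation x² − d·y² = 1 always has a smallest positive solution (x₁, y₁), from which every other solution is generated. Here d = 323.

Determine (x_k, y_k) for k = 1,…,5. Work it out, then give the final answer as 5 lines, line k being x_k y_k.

18 1
647 36
23274 1295
837217 46584
30116538 1675729

[17; 1,34] for √323; ℓ=2 ⇒ convergent index 1
a_0=17:  p_0=17·1+0=17,  q_0=17·0+1=1
a_1=1:  p_1=1·17+1=18,  q_1=1·1+0=1
fundamental: x₁=18, y₁=1  (since 324 − 323·1 = 1)
(x_2, y_2) = (18·18 + 323·1·1, 18·1 + 1·18) = (647, 36)
(x_3, y_3) = (18·647 + 323·1·36, 18·36 + 1·647) = (23274, 1295)
(x_4, y_4) = (18·23274 + 323·1·1295, 18·1295 + 1·23274) = (837217, 46584)
(x_5, y_5) = (18·837217 + 323·1·46584, 18·46584 + 1·837217) = (30116538, 1675729)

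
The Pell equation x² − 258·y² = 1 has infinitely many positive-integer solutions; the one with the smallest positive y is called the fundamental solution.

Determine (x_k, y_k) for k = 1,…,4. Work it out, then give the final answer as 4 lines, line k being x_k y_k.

257 16
132097 8224
67897601 4227120
34899234817 2172731456

√258 → a₀=16, period (16,32); ℓ=2 even so k=1
step 0: (16, 1)  from 16·(1,0) + (0,1)
step 1: (257, 16)  from 16·(16,1) + (1,0)
fundamental: x₁=257, y₁=16  (since 66049 − 258·256 = 1)
(257+16√258)^2 = 132097 + 8224√258
(257+16√258)^3 = 67897601 + 4227120√258
(257+16√258)^4 = 34899234817 + 2172731456√258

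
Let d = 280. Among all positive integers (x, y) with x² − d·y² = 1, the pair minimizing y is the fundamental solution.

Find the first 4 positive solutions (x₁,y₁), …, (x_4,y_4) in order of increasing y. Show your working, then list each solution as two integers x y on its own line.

√280 → a₀=16, period (1,2,1,2,1,32); ℓ=6 even so k=5
i=0: a=16 ⇒ p=16, q=1
i=1: a=1 ⇒ p=17, q=1
i=2: a=2 ⇒ p=50, q=3
i=3: a=1 ⇒ p=67, q=4
i=4: a=2 ⇒ p=184, q=11
i=5: a=1 ⇒ p=251, q=15
→ (251, 15).  Check: 251²=63001, 280·15²=63000, difference 1.
n=2: (251,15)∘(251,15) = (251·251+280·15·15, 251·15+15·251) = (126001,7530)
n=3: (126001,7530)∘(251,15) = (251·126001+280·15·7530, 251·7530+15·126001) = (63252251,3780045)
n=4: (63252251,3780045)∘(251,15) = (251·63252251+280·15·3780045, 251·3780045+15·63252251) = (31752504001,1897575060)

251 15
126001 7530
63252251 3780045
31752504001 1897575060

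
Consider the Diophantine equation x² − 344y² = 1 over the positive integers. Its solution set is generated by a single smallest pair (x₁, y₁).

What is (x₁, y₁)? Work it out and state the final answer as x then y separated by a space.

√344 → a₀=18, period (1,1,4,1,3,1,4,1,1,36); ℓ=10 even so k=9
i=0: a=18 ⇒ p=18, q=1
…
i=3: a=4 ⇒ p=167, q=9
i=4: a=1 ⇒ p=204, q=11
i=5: a=3 ⇒ p=779, q=42
…
i=8: a=1 ⇒ p=5694, q=307
i=9: a=1 ⇒ p=10405, q=561
fundamental: x₁=10405, y₁=561  (since 108264025 − 344·314721 = 1)

10405 561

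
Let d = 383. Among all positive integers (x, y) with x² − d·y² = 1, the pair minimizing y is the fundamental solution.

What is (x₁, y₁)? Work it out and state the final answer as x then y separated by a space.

18768 959

d=383: √d = [19; 1,1,3,19,3,1,1,38] (ℓ=8, even), read p_7/q_7
i=0: a=19 ⇒ p=19, q=1
i=1: a=1 ⇒ p=20, q=1
i=2: a=1 ⇒ p=39, q=2
i=3: a=3 ⇒ p=137, q=7
i=4: a=19 ⇒ p=2642, q=135
i=5: a=3 ⇒ p=8063, q=412
i=6: a=1 ⇒ p=10705, q=547
i=7: a=1 ⇒ p=18768, q=959
fundamental: x₁=18768, y₁=959  (since 352237824 − 383·919681 = 1)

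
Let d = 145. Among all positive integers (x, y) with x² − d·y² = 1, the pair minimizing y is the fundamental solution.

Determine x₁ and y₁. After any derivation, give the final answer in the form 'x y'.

289 24

√145 = [12; 24, …], period ℓ=1 (odd) → k=1
a_0=12:  p_0=12·1+0=12,  q_0=12·0+1=1
a_1=24:  p_1=24·12+1=289,  q_1=24·1+0=24
→ (289, 24).  Check: 289²=83521, 145·24²=83520, difference 1.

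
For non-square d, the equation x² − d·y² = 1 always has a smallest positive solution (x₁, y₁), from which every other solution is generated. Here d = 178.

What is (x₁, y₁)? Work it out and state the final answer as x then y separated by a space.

1601 120

d=178: √d = [13; 2,1,12,1,2,26] (ℓ=6, even), read p_5/q_5
k=0  a_k=13  p_k/q_k = 13/1
k=1  a_k=2  p_k/q_k = 27/2
…
k=4  a_k=1  p_k/q_k = 547/41
k=5  a_k=2  p_k/q_k = 1601/120
(x₁, y₁) = (1601, 120);  1601² − 178·120² = 1 ✓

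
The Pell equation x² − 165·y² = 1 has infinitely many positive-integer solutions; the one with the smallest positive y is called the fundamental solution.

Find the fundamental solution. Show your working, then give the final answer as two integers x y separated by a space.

1079 84

√165 = [12; 1,5,2,5,1,24, …], period ℓ=6 (even) → k=5
a_0=12:  p_0=12·1+0=12,  q_0=12·0+1=1
…
a_4=5:  p_4=5·167+77=912,  q_4=5·13+6=71
a_5=1:  p_5=1·912+167=1079,  q_5=1·71+13=84
(x₁, y₁) = (1079, 84);  1079² − 165·84² = 1 ✓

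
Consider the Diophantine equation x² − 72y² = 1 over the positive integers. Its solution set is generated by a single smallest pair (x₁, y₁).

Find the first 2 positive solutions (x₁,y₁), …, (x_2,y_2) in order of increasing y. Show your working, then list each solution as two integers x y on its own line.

17 2
577 68

[8; 2,16] for √72; ℓ=2 ⇒ convergent index 1
a_0=8:  p_0=8·1+0=8,  q_0=8·0+1=1
a_1=2:  p_1=2·8+1=17,  q_1=2·1+0=2
fundamental: x₁=17, y₁=2  (since 289 − 72·4 = 1)
k=2:  x_2 = 17·17+72·2·2 = 577,  y_2 = 17·2+2·17 = 68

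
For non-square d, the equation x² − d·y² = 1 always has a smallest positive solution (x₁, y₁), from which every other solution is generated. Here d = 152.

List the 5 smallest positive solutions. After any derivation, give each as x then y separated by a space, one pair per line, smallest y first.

√152 → a₀=12, period (3,24); ℓ=2 even so k=1
k=0  a_k=12  p_k/q_k = 12/1
k=1  a_k=3  p_k/q_k = 37/3
→ (37, 3).  Check: 37²=1369, 152·3²=1368, difference 1.
n=2: (37,3)∘(37,3) = (37·37+152·3·3, 37·3+3·37) = (2737,222)
n=3: (2737,222)∘(37,3) = (37·2737+152·3·222, 37·222+3·2737) = (202501,16425)
n=4: (202501,16425)∘(37,3) = (37·202501+152·3·16425, 37·16425+3·202501) = (14982337,1215228)
n=5: (14982337,1215228)∘(37,3) = (37·14982337+152·3·1215228, 37·1215228+3·14982337) = (1108490437,89910447)

37 3
2737 222
202501 16425
14982337 1215228
1108490437 89910447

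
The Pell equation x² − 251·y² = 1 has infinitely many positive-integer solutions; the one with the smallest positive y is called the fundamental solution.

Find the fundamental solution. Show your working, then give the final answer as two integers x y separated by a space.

3674890 231957

d=251: √d = [15; 1,5,2,1,2,…,5,1,30] (ℓ=14, even), read p_13/q_13
i=0: a=15 ⇒ p=15, q=1
i=1: a=1 ⇒ p=16, q=1
…
i=6: a=2 ⇒ p=1917, q=121
i=7: a=15 ⇒ p=29563, q=1866
…
i=12: a=5 ⇒ p=3097857, q=195535
i=13: a=1 ⇒ p=3674890, q=231957
(x₁, y₁) = (3674890, 231957);  3674890² − 251·231957² = 1 ✓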